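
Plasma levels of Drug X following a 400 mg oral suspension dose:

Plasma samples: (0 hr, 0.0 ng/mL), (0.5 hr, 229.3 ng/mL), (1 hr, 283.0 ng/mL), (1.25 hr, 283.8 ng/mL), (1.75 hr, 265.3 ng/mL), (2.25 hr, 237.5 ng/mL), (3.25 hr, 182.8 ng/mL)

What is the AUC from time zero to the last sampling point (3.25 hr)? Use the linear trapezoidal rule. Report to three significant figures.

AUC = 729 ng/mL·hr

Trapezoidal AUC_0→3.25:
  [0→0.5]: (0.0+229.3)/2 × 0.5 = 57.325
  [0.5→1]: (229.3+283.0)/2 × 0.5 = 128.075
  [1→1.25]: (283.0+283.8)/2 × 0.25 = 70.85
  [1.25→1.75]: (283.8+265.3)/2 × 0.5 = 137.275
  [1.75→2.25]: (265.3+237.5)/2 × 0.5 = 125.7
  [2.25→3.25]: (237.5+182.8)/2 × 1 = 210.15
  Sum = 729.375 ng/mL·hr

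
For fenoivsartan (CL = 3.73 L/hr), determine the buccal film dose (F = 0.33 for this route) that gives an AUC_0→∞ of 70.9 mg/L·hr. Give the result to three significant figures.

Dose = 801 mg

Dose = CL × AUC_0→∞ / F
     = 3.73 × 70.9 / 0.33 = 801.385 mg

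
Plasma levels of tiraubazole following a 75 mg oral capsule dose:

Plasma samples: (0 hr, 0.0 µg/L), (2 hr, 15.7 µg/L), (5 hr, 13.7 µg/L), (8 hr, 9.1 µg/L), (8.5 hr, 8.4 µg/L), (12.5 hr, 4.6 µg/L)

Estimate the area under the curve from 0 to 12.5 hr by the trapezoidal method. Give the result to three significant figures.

AUC = 124 µg/L·hr

Trapezoidal AUC_0→12.5:
  [0→2]: (0.0+15.7)/2 × 2 = 15.7
  [2→5]: (15.7+13.7)/2 × 3 = 44.1
  [5→8]: (13.7+9.1)/2 × 3 = 34.2
  [8→8.5]: (9.1+8.4)/2 × 0.5 = 4.375
  [8.5→12.5]: (8.4+4.6)/2 × 4 = 26.0
  Sum = 124.375 µg/L·hr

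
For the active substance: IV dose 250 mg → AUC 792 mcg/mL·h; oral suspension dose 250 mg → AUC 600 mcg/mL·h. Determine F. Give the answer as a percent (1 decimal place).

F = 75.8%

F = (AUC_ev / D_ev) / (AUC_iv / D_iv)
  = (600/250) / (792/250)
  = 2.4 / 3.168 = 0.7576
  = 75.76%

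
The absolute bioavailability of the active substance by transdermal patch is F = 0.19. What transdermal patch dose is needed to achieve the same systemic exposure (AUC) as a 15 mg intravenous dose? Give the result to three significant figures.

For equal systemic exposure: F × D_ev = D_iv
D_ev = D_iv / F = 15 / 0.19 = 78.9474 mg

D_transdermal = 78.9 mg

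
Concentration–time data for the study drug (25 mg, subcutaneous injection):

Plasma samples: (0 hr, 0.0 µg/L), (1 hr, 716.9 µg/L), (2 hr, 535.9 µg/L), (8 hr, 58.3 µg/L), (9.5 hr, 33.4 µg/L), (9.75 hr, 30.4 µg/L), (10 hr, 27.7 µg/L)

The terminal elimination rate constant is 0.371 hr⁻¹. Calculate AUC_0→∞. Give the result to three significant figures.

Trapezoidal AUC_0→10:
  [0→1]: (0.0+716.9)/2 × 1 = 358.45
  [1→2]: (716.9+535.9)/2 × 1 = 626.4
  [2→8]: (535.9+58.3)/2 × 6 = 1782.6
  [8→9.5]: (58.3+33.4)/2 × 1.5 = 68.775
  [9.5→9.75]: (33.4+30.4)/2 × 0.25 = 7.975
  [9.75→10]: (30.4+27.7)/2 × 0.25 = 7.2625
  Sum = 2851.4625 µg/L·hr
Extrapolated tail: C_last / k_e = 27.7 / 0.371 = 74.663
AUC_0→∞ = 2851.4625 + 74.663 = 2926.1255 µg/L·hr

AUC = 2930 µg/L·hr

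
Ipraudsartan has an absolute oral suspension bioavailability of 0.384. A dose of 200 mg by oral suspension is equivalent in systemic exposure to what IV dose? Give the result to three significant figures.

Systemic exposure from an extravascular dose = F × D_ev, so the equivalent IV dose is F × D_ev.
D_iv = F × D_ev = 0.384 × 200 = 76.8 mg

D_iv = 76.8 mg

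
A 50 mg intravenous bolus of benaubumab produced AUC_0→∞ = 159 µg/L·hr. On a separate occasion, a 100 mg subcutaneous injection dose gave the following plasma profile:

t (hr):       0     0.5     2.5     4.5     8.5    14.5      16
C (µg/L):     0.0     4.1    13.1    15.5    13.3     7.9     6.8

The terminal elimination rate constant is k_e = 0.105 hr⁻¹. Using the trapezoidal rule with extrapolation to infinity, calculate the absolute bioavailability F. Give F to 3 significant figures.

F = 0.767

Trapezoidal AUC_0→16 (subcutaneous injection):
  [0→0.5]: (0.0+4.1)/2 × 0.5 = 1.025
  [0.5→2.5]: (4.1+13.1)/2 × 2 = 17.2
  [2.5→4.5]: (13.1+15.5)/2 × 2 = 28.6
  [4.5→8.5]: (15.5+13.3)/2 × 4 = 57.6
  [8.5→14.5]: (13.3+7.9)/2 × 6 = 63.6
  [14.5→16]: (7.9+6.8)/2 × 1.5 = 11.025
  Sum = 179.05 µg/L·hr
Tail: C_last/k_e = 6.8/0.105 = 64.762
AUC_0→∞ (subcutaneous injection) = 179.05 + 64.762 = 243.812 µg/L·hr
F = (AUC_ev/D_ev)/(AUC_iv/D_iv) = (243.812/100)/(159/50) = 2.43812/3.18 = 0.7667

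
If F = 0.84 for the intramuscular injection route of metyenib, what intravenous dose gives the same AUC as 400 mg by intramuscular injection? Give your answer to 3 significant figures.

D_iv = 336 mg

Systemic exposure from an extravascular dose = F × D_ev, so the equivalent IV dose is F × D_ev.
D_iv = F × D_ev = 0.84 × 400 = 336 mg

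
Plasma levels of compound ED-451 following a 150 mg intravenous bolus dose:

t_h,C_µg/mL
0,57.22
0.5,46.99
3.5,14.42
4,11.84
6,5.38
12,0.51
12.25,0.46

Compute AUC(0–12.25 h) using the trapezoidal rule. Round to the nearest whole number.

AUC = 160 µg/mL·h

Trapezoidal AUC_0→12.25:
  [0→0.5]: (57.22+46.99)/2 × 0.5 = 26.0525
  [0.5→3.5]: (46.99+14.42)/2 × 3 = 92.115
  [3.5→4]: (14.42+11.84)/2 × 0.5 = 6.565
  [4→6]: (11.84+5.38)/2 × 2 = 17.22
  [6→12]: (5.38+0.51)/2 × 6 = 17.67
  [12→12.25]: (0.51+0.46)/2 × 0.25 = 0.12125
  Sum = 159.74375 µg/mL·h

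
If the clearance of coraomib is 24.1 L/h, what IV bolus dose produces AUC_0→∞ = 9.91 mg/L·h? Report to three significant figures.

Dose = 239 mg

Dose_iv = CL × AUC_0→∞
     = 24.1 × 9.91 = 238.831 mg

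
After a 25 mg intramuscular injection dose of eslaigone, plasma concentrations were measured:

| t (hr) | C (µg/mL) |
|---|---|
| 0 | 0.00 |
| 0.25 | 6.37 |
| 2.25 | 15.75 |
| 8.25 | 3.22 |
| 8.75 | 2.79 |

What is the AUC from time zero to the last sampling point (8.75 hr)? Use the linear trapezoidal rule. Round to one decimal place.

Trapezoidal AUC_0→8.75:
  [0→0.25]: (0.00+6.37)/2 × 0.25 = 0.79625
  [0.25→2.25]: (6.37+15.75)/2 × 2 = 22.12
  [2.25→8.25]: (15.75+3.22)/2 × 6 = 56.91
  [8.25→8.75]: (3.22+2.79)/2 × 0.5 = 1.5025
  Sum = 81.32875 µg/mL·hr

AUC = 81.3 µg/mL·hr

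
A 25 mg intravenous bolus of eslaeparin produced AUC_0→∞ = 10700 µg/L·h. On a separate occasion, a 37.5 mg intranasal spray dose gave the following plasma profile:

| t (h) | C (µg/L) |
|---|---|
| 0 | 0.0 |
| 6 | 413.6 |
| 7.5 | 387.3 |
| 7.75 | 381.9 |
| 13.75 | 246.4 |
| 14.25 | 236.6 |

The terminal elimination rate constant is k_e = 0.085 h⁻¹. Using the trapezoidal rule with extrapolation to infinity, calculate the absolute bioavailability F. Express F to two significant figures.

F = 0.42

Trapezoidal AUC_0→14.25 (intranasal spray):
  [0→6]: (0.0+413.6)/2 × 6 = 1240.8
  [6→7.5]: (413.6+387.3)/2 × 1.5 = 600.675
  [7.5→7.75]: (387.3+381.9)/2 × 0.25 = 96.15
  [7.75→13.75]: (381.9+246.4)/2 × 6 = 1884.9
  [13.75→14.25]: (246.4+236.6)/2 × 0.5 = 120.75
  Sum = 3943.275 µg/L·h
Tail: C_last/k_e = 236.6/0.085 = 2783.529
AUC_0→∞ (intranasal spray) = 3943.275 + 2783.529 = 6726.804 µg/L·h
F = (AUC_ev/D_ev)/(AUC_iv/D_iv) = (6726.804/37.5)/(10700/25) = 179.38144/428 = 0.4191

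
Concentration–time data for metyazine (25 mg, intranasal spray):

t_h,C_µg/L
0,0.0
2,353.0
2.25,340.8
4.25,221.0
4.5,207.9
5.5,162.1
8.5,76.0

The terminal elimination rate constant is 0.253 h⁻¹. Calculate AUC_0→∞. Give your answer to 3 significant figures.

Trapezoidal AUC_0→8.5:
  [0→2]: (0.0+353.0)/2 × 2 = 353.0
  [2→2.25]: (353.0+340.8)/2 × 0.25 = 86.725
  [2.25→4.25]: (340.8+221.0)/2 × 2 = 561.8
  [4.25→4.5]: (221.0+207.9)/2 × 0.25 = 53.6125
  [4.5→5.5]: (207.9+162.1)/2 × 1 = 185.0
  [5.5→8.5]: (162.1+76.0)/2 × 3 = 357.15
  Sum = 1597.2875 µg/L·h
Extrapolated tail: C_last / k_e = 76.0 / 0.253 = 300.395
AUC_0→∞ = 1597.2875 + 300.395 = 1897.6825 µg/L·h

AUC = 1900 µg/L·h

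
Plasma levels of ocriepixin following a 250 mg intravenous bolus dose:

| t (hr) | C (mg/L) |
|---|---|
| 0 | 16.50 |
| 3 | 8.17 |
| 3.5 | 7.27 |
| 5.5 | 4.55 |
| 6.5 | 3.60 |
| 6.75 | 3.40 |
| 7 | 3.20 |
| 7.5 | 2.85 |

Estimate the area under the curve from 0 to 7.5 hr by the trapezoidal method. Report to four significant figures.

Trapezoidal AUC_0→7.5:
  [0→3]: (16.50+8.17)/2 × 3 = 37.005
  [3→3.5]: (8.17+7.27)/2 × 0.5 = 3.86
  [3.5→5.5]: (7.27+4.55)/2 × 2 = 11.82
  [5.5→6.5]: (4.55+3.60)/2 × 1 = 4.075
  [6.5→6.75]: (3.60+3.40)/2 × 0.25 = 0.875
  [6.75→7]: (3.40+3.20)/2 × 0.25 = 0.825
  [7→7.5]: (3.20+2.85)/2 × 0.5 = 1.5125
  Sum = 59.9725 mg/L·hr

AUC = 59.97 mg/L·hr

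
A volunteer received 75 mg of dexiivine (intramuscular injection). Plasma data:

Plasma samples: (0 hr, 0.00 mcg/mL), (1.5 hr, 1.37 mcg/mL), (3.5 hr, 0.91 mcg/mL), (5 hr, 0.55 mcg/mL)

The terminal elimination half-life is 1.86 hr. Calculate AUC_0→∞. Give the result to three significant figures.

AUC = 5.88 mcg/mL·hr

Trapezoidal AUC_0→5:
  [0→1.5]: (0.00+1.37)/2 × 1.5 = 1.0275
  [1.5→3.5]: (1.37+0.91)/2 × 2 = 2.28
  [3.5→5]: (0.91+0.55)/2 × 1.5 = 1.095
  Sum = 4.4025 mcg/mL·hr
k_e = ln2 / t½ = 0.693147 / 1.86 = 0.3727 hr^-1
Extrapolated tail: C_last / k_e = 0.55 / 0.3727 = 1.476
AUC_0→∞ = 4.4025 + 1.476 = 5.8785 mcg/mL·hr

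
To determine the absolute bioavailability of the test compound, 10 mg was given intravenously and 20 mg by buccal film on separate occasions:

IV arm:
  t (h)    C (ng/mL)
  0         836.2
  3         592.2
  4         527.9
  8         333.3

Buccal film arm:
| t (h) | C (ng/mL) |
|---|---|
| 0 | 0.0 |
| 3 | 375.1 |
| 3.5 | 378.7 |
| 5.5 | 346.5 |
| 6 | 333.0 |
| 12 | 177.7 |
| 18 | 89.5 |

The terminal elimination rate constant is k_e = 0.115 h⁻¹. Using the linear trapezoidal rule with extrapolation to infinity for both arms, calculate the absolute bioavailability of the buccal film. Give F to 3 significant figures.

Trapezoidal AUC_0→8 (IV):
  [0→3]: (836.2+592.2)/2 × 3 = 2142.6
  [3→4]: (592.2+527.9)/2 × 1 = 560.05
  [4→8]: (527.9+333.3)/2 × 4 = 1722.4
  Sum = 4425.05 ng/mL·h
IV tail: 333.3/0.115 = 2898.261; AUC_iv,0→∞ = 4425.05 + 2898.261 = 7323.311 ng/mL·h
Trapezoidal AUC_0→18 (buccal film):
  [0→3]: (0.0+375.1)/2 × 3 = 562.65
  [3→3.5]: (375.1+378.7)/2 × 0.5 = 188.45
  [3.5→5.5]: (378.7+346.5)/2 × 2 = 725.2
  [5.5→6]: (346.5+333.0)/2 × 0.5 = 169.875
  [6→12]: (333.0+177.7)/2 × 6 = 1532.1
  [12→18]: (177.7+89.5)/2 × 6 = 801.6
  Sum = 3979.875 ng/mL·h
buccal film tail: 89.5/0.115 = 778.261; AUC_ev,0→∞ = 3979.875 + 778.261 = 4758.136 ng/mL·h
F = (AUC_ev/D_ev)/(AUC_iv/D_iv) = (4758.136/20)/(7323.311/10) = 237.9068/732.3311 = 0.3249

F = 0.325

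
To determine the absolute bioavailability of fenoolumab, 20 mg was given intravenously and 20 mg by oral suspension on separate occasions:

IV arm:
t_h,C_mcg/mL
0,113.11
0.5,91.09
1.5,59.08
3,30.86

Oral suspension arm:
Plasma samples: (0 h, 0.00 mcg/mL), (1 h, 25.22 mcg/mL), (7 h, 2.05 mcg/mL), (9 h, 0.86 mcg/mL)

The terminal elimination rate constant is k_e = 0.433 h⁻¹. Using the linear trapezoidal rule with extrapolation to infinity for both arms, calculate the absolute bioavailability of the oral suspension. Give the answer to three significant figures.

F = 0.375

Trapezoidal AUC_0→3 (IV):
  [0→0.5]: (113.11+91.09)/2 × 0.5 = 51.05
  [0.5→1.5]: (91.09+59.08)/2 × 1 = 75.085
  [1.5→3]: (59.08+30.86)/2 × 1.5 = 67.455
  Sum = 193.59 mcg/mL·h
IV tail: 30.86/0.433 = 71.270; AUC_iv,0→∞ = 193.59 + 71.270 = 264.86 mcg/mL·h
Trapezoidal AUC_0→9 (oral suspension):
  [0→1]: (0.00+25.22)/2 × 1 = 12.61
  [1→7]: (25.22+2.05)/2 × 6 = 81.81
  [7→9]: (2.05+0.86)/2 × 2 = 2.91
  Sum = 97.33 mcg/mL·h
oral suspension tail: 0.86/0.433 = 1.986; AUC_ev,0→∞ = 97.33 + 1.986 = 99.316 mcg/mL·h
F = (AUC_ev/D_ev)/(AUC_iv/D_iv) = (99.316/20)/(264.86/20) = 4.9658/13.243 = 0.3750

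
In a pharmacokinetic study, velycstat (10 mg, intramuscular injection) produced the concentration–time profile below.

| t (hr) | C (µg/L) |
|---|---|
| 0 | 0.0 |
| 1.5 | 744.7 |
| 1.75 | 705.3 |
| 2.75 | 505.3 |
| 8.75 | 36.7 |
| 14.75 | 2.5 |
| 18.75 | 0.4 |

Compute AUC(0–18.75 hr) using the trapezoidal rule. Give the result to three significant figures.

Trapezoidal AUC_0→18.75:
  [0→1.5]: (0.0+744.7)/2 × 1.5 = 558.525
  [1.5→1.75]: (744.7+705.3)/2 × 0.25 = 181.25
  [1.75→2.75]: (705.3+505.3)/2 × 1 = 605.3
  [2.75→8.75]: (505.3+36.7)/2 × 6 = 1626.0
  [8.75→14.75]: (36.7+2.5)/2 × 6 = 117.6
  [14.75→18.75]: (2.5+0.4)/2 × 4 = 5.8
  Sum = 3094.475 µg/L·hr

AUC = 3090 µg/L·hr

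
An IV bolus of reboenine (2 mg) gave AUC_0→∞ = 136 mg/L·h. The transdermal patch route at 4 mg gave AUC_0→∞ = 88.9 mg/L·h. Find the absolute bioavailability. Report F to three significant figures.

F = 0.327

F = (AUC_ev / D_ev) / (AUC_iv / D_iv)
  = (88.9/4) / (136/2)
  = 22.225 / 68 = 0.3268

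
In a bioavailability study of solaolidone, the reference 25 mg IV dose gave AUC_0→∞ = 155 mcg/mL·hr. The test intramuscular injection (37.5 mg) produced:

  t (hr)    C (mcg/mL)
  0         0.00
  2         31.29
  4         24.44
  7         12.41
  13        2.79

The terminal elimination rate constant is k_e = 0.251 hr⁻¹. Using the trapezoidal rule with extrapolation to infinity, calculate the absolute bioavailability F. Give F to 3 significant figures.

F = 0.856

Trapezoidal AUC_0→13 (intramuscular injection):
  [0→2]: (0.00+31.29)/2 × 2 = 31.29
  [2→4]: (31.29+24.44)/2 × 2 = 55.73
  [4→7]: (24.44+12.41)/2 × 3 = 55.275
  [7→13]: (12.41+2.79)/2 × 6 = 45.6
  Sum = 187.895 mcg/mL·hr
Tail: C_last/k_e = 2.79/0.251 = 11.116
AUC_0→∞ (intramuscular injection) = 187.895 + 11.116 = 199.011 mcg/mL·hr
F = (AUC_ev/D_ev)/(AUC_iv/D_iv) = (199.011/37.5)/(155/25) = 5.30696/6.2 = 0.8560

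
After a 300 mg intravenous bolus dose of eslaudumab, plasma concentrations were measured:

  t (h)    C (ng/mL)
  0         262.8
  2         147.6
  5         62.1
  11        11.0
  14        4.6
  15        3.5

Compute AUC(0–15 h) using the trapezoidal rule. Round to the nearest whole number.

Trapezoidal AUC_0→15:
  [0→2]: (262.8+147.6)/2 × 2 = 410.4
  [2→5]: (147.6+62.1)/2 × 3 = 314.55
  [5→11]: (62.1+11.0)/2 × 6 = 219.3
  [11→14]: (11.0+4.6)/2 × 3 = 23.4
  [14→15]: (4.6+3.5)/2 × 1 = 4.05
  Sum = 971.7 ng/mL·h

AUC = 972 ng/mL·h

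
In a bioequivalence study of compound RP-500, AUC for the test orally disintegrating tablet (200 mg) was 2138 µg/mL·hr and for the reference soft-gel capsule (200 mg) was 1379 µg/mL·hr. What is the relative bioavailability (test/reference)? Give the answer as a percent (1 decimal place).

F_rel = 155.0%

F_rel = (AUC_test/D_test) / (AUC_ref/D_ref)
      = (2138/200) / (1379/200)
      = 10.69 / 6.895 = 1.5504 = 155.04%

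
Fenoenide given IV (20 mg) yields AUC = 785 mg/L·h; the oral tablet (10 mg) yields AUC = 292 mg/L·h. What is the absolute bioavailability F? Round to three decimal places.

F = 0.744

F = (AUC_ev / D_ev) / (AUC_iv / D_iv)
  = (292/10) / (785/20)
  = 29.2 / 39.25 = 0.7439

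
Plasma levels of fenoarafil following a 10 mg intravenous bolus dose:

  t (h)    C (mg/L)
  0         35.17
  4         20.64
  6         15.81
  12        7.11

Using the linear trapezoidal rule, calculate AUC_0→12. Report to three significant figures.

Trapezoidal AUC_0→12:
  [0→4]: (35.17+20.64)/2 × 4 = 111.62
  [4→6]: (20.64+15.81)/2 × 2 = 36.45
  [6→12]: (15.81+7.11)/2 × 6 = 68.76
  Sum = 216.83 mg/L·h

AUC = 217 mg/L·h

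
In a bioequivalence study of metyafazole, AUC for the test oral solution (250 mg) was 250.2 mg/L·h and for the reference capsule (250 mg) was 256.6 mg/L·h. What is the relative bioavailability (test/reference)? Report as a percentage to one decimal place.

F_rel = 97.5%

F_rel = (AUC_test/D_test) / (AUC_ref/D_ref)
      = (250.2/250) / (256.6/250)
      = 1.0008 / 1.0264 = 0.9751 = 97.51%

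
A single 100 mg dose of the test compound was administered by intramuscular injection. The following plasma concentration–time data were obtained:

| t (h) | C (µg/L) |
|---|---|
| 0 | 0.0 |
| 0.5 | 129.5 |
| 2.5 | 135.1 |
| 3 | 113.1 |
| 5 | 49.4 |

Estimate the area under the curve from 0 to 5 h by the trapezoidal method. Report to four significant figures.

AUC = 521.5 µg/L·h

Trapezoidal AUC_0→5:
  [0→0.5]: (0.0+129.5)/2 × 0.5 = 32.375
  [0.5→2.5]: (129.5+135.1)/2 × 2 = 264.6
  [2.5→3]: (135.1+113.1)/2 × 0.5 = 62.05
  [3→5]: (113.1+49.4)/2 × 2 = 162.5
  Sum = 521.525 µg/L·h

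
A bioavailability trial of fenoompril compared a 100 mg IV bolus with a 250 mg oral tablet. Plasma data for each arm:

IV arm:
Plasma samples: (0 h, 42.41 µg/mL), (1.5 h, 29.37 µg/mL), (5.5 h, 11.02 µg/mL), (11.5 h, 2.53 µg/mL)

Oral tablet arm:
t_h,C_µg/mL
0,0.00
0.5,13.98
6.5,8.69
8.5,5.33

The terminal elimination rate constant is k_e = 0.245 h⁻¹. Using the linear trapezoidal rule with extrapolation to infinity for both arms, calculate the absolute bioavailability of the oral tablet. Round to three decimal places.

F = 0.231

Trapezoidal AUC_0→11.5 (IV):
  [0→1.5]: (42.41+29.37)/2 × 1.5 = 53.835
  [1.5→5.5]: (29.37+11.02)/2 × 4 = 80.78
  [5.5→11.5]: (11.02+2.53)/2 × 6 = 40.65
  Sum = 175.265 µg/mL·h
IV tail: 2.53/0.245 = 10.327; AUC_iv,0→∞ = 175.265 + 10.327 = 185.592 µg/mL·h
Trapezoidal AUC_0→8.5 (oral tablet):
  [0→0.5]: (0.00+13.98)/2 × 0.5 = 3.495
  [0.5→6.5]: (13.98+8.69)/2 × 6 = 68.01
  [6.5→8.5]: (8.69+5.33)/2 × 2 = 14.02
  Sum = 85.525 µg/mL·h
oral tablet tail: 5.33/0.245 = 21.755; AUC_ev,0→∞ = 85.525 + 21.755 = 107.28 µg/mL·h
F = (AUC_ev/D_ev)/(AUC_iv/D_iv) = (107.28/250)/(185.592/100) = 0.42912/1.85592 = 0.2312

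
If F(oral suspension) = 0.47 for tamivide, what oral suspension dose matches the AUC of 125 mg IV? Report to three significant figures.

D_oral = 266 mg

For equal systemic exposure: F × D_ev = D_iv
D_ev = D_iv / F = 125 / 0.47 = 265.957 mg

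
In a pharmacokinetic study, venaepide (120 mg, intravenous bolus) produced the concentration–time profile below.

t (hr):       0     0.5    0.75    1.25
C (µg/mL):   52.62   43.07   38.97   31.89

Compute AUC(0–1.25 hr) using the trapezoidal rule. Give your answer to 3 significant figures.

Trapezoidal AUC_0→1.25:
  [0→0.5]: (52.62+43.07)/2 × 0.5 = 23.9225
  [0.5→0.75]: (43.07+38.97)/2 × 0.25 = 10.255
  [0.75→1.25]: (38.97+31.89)/2 × 0.5 = 17.715
  Sum = 51.8925 µg/mL·hr

AUC = 51.9 µg/mL·hr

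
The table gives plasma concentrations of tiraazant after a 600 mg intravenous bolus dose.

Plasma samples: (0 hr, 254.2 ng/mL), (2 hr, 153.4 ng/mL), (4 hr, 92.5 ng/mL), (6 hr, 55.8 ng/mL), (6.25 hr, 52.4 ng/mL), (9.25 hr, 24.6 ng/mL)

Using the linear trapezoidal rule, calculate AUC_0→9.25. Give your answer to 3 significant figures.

AUC = 931 ng/mL·hr

Trapezoidal AUC_0→9.25:
  [0→2]: (254.2+153.4)/2 × 2 = 407.6
  [2→4]: (153.4+92.5)/2 × 2 = 245.9
  [4→6]: (92.5+55.8)/2 × 2 = 148.3
  [6→6.25]: (55.8+52.4)/2 × 0.25 = 13.525
  [6.25→9.25]: (52.4+24.6)/2 × 3 = 115.5
  Sum = 930.825 ng/mL·hr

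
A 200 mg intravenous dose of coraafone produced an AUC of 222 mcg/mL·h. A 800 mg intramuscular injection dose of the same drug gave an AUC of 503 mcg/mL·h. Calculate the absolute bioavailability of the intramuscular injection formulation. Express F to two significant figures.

F = (AUC_ev / D_ev) / (AUC_iv / D_iv)
  = (503/800) / (222/200)
  = 0.62875 / 1.11 = 0.5664

F = 0.57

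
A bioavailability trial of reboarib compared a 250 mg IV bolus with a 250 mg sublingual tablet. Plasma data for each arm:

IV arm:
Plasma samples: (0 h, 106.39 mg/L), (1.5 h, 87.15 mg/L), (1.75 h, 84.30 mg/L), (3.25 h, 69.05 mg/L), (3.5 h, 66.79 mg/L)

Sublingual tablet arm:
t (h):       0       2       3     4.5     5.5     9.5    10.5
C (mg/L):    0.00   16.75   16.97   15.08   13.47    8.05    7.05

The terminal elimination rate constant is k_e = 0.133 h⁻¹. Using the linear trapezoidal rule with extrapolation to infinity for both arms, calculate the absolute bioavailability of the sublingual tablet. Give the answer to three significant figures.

Trapezoidal AUC_0→3.5 (IV):
  [0→1.5]: (106.39+87.15)/2 × 1.5 = 145.155
  [1.5→1.75]: (87.15+84.30)/2 × 0.25 = 21.43125
  [1.75→3.25]: (84.30+69.05)/2 × 1.5 = 115.0125
  [3.25→3.5]: (69.05+66.79)/2 × 0.25 = 16.98
  Sum = 298.57875 mg/L·h
IV tail: 66.79/0.133 = 502.180; AUC_iv,0→∞ = 298.57875 + 502.180 = 800.75875 mg/L·h
Trapezoidal AUC_0→10.5 (sublingual tablet):
  [0→2]: (0.00+16.75)/2 × 2 = 16.75
  [2→3]: (16.75+16.97)/2 × 1 = 16.86
  [3→4.5]: (16.97+15.08)/2 × 1.5 = 24.0375
  [4.5→5.5]: (15.08+13.47)/2 × 1 = 14.275
  [5.5→9.5]: (13.47+8.05)/2 × 4 = 43.04
  [9.5→10.5]: (8.05+7.05)/2 × 1 = 7.55
  Sum = 122.5125 mg/L·h
sublingual tablet tail: 7.05/0.133 = 53.008; AUC_ev,0→∞ = 122.5125 + 53.008 = 175.5205 mg/L·h
F = (AUC_ev/D_ev)/(AUC_iv/D_iv) = (175.5205/250)/(800.75875/250) = 0.702082/3.203035 = 0.2192

F = 0.219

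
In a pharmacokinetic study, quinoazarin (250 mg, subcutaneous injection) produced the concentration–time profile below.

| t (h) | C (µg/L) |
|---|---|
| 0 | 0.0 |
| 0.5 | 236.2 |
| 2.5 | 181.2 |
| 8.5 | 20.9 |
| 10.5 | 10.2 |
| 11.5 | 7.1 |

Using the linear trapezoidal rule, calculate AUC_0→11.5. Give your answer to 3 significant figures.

AUC = 1120 µg/L·h

Trapezoidal AUC_0→11.5:
  [0→0.5]: (0.0+236.2)/2 × 0.5 = 59.05
  [0.5→2.5]: (236.2+181.2)/2 × 2 = 417.4
  [2.5→8.5]: (181.2+20.9)/2 × 6 = 606.3
  [8.5→10.5]: (20.9+10.2)/2 × 2 = 31.1
  [10.5→11.5]: (10.2+7.1)/2 × 1 = 8.65
  Sum = 1122.5 µg/L·h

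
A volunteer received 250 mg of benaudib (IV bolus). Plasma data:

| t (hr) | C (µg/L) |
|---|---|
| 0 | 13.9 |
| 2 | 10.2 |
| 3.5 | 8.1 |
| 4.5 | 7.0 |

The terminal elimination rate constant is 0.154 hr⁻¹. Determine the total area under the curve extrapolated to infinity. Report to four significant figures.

Trapezoidal AUC_0→4.5:
  [0→2]: (13.9+10.2)/2 × 2 = 24.1
  [2→3.5]: (10.2+8.1)/2 × 1.5 = 13.725
  [3.5→4.5]: (8.1+7.0)/2 × 1 = 7.55
  Sum = 45.375 µg/L·hr
Extrapolated tail: C_last / k_e = 7.0 / 0.154 = 45.455
AUC_0→∞ = 45.375 + 45.455 = 90.83 µg/L·hr

AUC = 90.83 µg/L·hr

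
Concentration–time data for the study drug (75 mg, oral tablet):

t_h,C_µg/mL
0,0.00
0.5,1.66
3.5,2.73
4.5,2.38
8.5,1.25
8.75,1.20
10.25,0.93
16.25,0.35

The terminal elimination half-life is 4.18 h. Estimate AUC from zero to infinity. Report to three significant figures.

AUC = 24.7 µg/mL·h

Trapezoidal AUC_0→16.25:
  [0→0.5]: (0.00+1.66)/2 × 0.5 = 0.415
  [0.5→3.5]: (1.66+2.73)/2 × 3 = 6.585
  [3.5→4.5]: (2.73+2.38)/2 × 1 = 2.555
  [4.5→8.5]: (2.38+1.25)/2 × 4 = 7.26
  [8.5→8.75]: (1.25+1.20)/2 × 0.25 = 0.30625
  [8.75→10.25]: (1.20+0.93)/2 × 1.5 = 1.5975
  [10.25→16.25]: (0.93+0.35)/2 × 6 = 3.84
  Sum = 22.55875 µg/mL·h
k_e = ln2 / t½ = 0.693147 / 4.18 = 0.1658 h^-1
Extrapolated tail: C_last / k_e = 0.35 / 0.1658 = 2.111
AUC_0→∞ = 22.55875 + 2.111 = 24.66975 µg/mL·h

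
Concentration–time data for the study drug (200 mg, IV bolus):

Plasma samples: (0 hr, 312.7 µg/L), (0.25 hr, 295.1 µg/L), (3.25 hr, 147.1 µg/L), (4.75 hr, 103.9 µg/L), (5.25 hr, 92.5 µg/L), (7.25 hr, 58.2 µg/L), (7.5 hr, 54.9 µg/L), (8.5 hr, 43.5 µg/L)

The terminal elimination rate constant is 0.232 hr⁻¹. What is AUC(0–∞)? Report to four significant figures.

AUC = 1378 µg/L·hr

Trapezoidal AUC_0→8.5:
  [0→0.25]: (312.7+295.1)/2 × 0.25 = 75.975
  [0.25→3.25]: (295.1+147.1)/2 × 3 = 663.3
  [3.25→4.75]: (147.1+103.9)/2 × 1.5 = 188.25
  [4.75→5.25]: (103.9+92.5)/2 × 0.5 = 49.1
  [5.25→7.25]: (92.5+58.2)/2 × 2 = 150.7
  [7.25→7.5]: (58.2+54.9)/2 × 0.25 = 14.1375
  [7.5→8.5]: (54.9+43.5)/2 × 1 = 49.2
  Sum = 1190.6625 µg/L·hr
Extrapolated tail: C_last / k_e = 43.5 / 0.232 = 187.500
AUC_0→∞ = 1190.6625 + 187.500 = 1378.1625 µg/L·hr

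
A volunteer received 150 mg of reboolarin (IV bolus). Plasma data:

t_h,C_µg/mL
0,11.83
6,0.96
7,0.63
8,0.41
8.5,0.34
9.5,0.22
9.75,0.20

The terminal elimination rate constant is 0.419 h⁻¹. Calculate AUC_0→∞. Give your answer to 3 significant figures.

AUC = 40.7 µg/mL·h

Trapezoidal AUC_0→9.75:
  [0→6]: (11.83+0.96)/2 × 6 = 38.37
  [6→7]: (0.96+0.63)/2 × 1 = 0.795
  [7→8]: (0.63+0.41)/2 × 1 = 0.52
  [8→8.5]: (0.41+0.34)/2 × 0.5 = 0.1875
  [8.5→9.5]: (0.34+0.22)/2 × 1 = 0.28
  [9.5→9.75]: (0.22+0.20)/2 × 0.25 = 0.0525
  Sum = 40.205 µg/mL·h
Extrapolated tail: C_last / k_e = 0.20 / 0.419 = 0.477
AUC_0→∞ = 40.205 + 0.477 = 40.682 µg/mL·h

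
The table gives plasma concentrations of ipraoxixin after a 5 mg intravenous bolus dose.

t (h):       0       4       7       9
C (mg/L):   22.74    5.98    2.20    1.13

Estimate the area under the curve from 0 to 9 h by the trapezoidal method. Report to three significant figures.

AUC = 73.0 mg/L·h

Trapezoidal AUC_0→9:
  [0→4]: (22.74+5.98)/2 × 4 = 57.44
  [4→7]: (5.98+2.20)/2 × 3 = 12.27
  [7→9]: (2.20+1.13)/2 × 2 = 3.33
  Sum = 73.04 mg/L·h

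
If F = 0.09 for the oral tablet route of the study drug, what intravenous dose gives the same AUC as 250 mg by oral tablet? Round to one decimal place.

Systemic exposure from an extravascular dose = F × D_ev, so the equivalent IV dose is F × D_ev.
D_iv = F × D_ev = 0.09 × 250 = 22.5 mg

D_iv = 22.5 mg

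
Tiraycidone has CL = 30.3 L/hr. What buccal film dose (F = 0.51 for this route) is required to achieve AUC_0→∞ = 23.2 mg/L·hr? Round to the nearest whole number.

Dose = CL × AUC_0→∞ / F
     = 30.3 × 23.2 / 0.51 = 1378.35 mg

Dose = 1378 mg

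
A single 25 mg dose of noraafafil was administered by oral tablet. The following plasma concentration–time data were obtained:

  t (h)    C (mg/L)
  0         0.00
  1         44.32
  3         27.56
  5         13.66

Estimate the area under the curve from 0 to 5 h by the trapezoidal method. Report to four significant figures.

AUC = 135.3 mg/L·h

Trapezoidal AUC_0→5:
  [0→1]: (0.00+44.32)/2 × 1 = 22.16
  [1→3]: (44.32+27.56)/2 × 2 = 71.88
  [3→5]: (27.56+13.66)/2 × 2 = 41.22
  Sum = 135.26 mg/L·h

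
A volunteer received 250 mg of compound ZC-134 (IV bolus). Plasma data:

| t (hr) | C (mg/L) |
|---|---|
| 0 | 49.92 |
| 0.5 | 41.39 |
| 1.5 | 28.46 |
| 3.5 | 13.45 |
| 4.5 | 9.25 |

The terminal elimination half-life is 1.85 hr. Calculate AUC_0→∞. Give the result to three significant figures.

AUC = 136 mg/L·hr

Trapezoidal AUC_0→4.5:
  [0→0.5]: (49.92+41.39)/2 × 0.5 = 22.8275
  [0.5→1.5]: (41.39+28.46)/2 × 1 = 34.925
  [1.5→3.5]: (28.46+13.45)/2 × 2 = 41.91
  [3.5→4.5]: (13.45+9.25)/2 × 1 = 11.35
  Sum = 111.0125 mg/L·hr
k_e = ln2 / t½ = 0.693147 / 1.85 = 0.3747 hr^-1
Extrapolated tail: C_last / k_e = 9.25 / 0.3747 = 24.686
AUC_0→∞ = 111.0125 + 24.686 = 135.6985 mg/L·hr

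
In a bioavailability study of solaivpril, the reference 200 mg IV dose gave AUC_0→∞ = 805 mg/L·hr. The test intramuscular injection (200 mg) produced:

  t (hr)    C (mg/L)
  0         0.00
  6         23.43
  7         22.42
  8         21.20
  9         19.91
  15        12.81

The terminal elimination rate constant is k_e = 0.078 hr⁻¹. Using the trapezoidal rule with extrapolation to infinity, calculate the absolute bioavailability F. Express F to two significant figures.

Trapezoidal AUC_0→15 (intramuscular injection):
  [0→6]: (0.00+23.43)/2 × 6 = 70.29
  [6→7]: (23.43+22.42)/2 × 1 = 22.925
  [7→8]: (22.42+21.20)/2 × 1 = 21.81
  [8→9]: (21.20+19.91)/2 × 1 = 20.555
  [9→15]: (19.91+12.81)/2 × 6 = 98.16
  Sum = 233.74 mg/L·hr
Tail: C_last/k_e = 12.81/0.078 = 164.231
AUC_0→∞ (intramuscular injection) = 233.74 + 164.231 = 397.971 mg/L·hr
F = (AUC_ev/D_ev)/(AUC_iv/D_iv) = (397.971/200)/(805/200) = 1.989855/4.025 = 0.4944

F = 0.49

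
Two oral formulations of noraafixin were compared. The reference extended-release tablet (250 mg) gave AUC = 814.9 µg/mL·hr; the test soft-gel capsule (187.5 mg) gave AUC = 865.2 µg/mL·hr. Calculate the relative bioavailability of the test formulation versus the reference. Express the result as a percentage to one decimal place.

F_rel = (AUC_test/D_test) / (AUC_ref/D_ref)
      = (865.2/187.5) / (814.9/250)
      = 4.6144 / 3.2596 = 1.4156 = 141.56%

F_rel = 141.6%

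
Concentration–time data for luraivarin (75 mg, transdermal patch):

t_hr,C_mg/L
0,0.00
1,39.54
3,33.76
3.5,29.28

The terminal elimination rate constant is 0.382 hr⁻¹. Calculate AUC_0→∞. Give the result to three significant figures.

Trapezoidal AUC_0→3.5:
  [0→1]: (0.00+39.54)/2 × 1 = 19.77
  [1→3]: (39.54+33.76)/2 × 2 = 73.3
  [3→3.5]: (33.76+29.28)/2 × 0.5 = 15.76
  Sum = 108.83 mg/L·hr
Extrapolated tail: C_last / k_e = 29.28 / 0.382 = 76.649
AUC_0→∞ = 108.83 + 76.649 = 185.479 mg/L·hr

AUC = 185 mg/L·hr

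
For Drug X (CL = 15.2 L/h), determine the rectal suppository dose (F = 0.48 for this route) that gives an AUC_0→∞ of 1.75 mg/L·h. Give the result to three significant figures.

Dose = 55.4 mg

Dose = CL × AUC_0→∞ / F
     = 15.2 × 1.75 / 0.48 = 55.4167 mg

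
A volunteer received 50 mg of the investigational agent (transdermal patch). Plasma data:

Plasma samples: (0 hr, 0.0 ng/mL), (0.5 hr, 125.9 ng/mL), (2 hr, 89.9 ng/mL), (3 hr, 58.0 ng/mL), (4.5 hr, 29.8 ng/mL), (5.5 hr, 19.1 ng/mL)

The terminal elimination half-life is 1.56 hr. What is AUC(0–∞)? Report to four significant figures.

Trapezoidal AUC_0→5.5:
  [0→0.5]: (0.0+125.9)/2 × 0.5 = 31.475
  [0.5→2]: (125.9+89.9)/2 × 1.5 = 161.85
  [2→3]: (89.9+58.0)/2 × 1 = 73.95
  [3→4.5]: (58.0+29.8)/2 × 1.5 = 65.85
  [4.5→5.5]: (29.8+19.1)/2 × 1 = 24.45
  Sum = 357.575 ng/mL·hr
k_e = ln2 / t½ = 0.693147 / 1.56 = 0.4443 hr^-1
Extrapolated tail: C_last / k_e = 19.1 / 0.4443 = 42.989
AUC_0→∞ = 357.575 + 42.989 = 400.564 ng/mL·hr

AUC = 400.6 ng/mL·hr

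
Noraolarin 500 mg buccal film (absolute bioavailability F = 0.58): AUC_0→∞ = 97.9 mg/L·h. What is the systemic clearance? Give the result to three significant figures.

CL = 2.96 L/h

CL = F × Dose / AUC_0→∞
   = 0.58 × 500 / 97.9 = 2.96221 L/h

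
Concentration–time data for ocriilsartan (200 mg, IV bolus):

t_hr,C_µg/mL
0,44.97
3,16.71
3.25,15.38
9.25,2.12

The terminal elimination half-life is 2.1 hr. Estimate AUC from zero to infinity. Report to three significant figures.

AUC = 155 µg/mL·hr

Trapezoidal AUC_0→9.25:
  [0→3]: (44.97+16.71)/2 × 3 = 92.52
  [3→3.25]: (16.71+15.38)/2 × 0.25 = 4.01125
  [3.25→9.25]: (15.38+2.12)/2 × 6 = 52.5
  Sum = 149.03125 µg/mL·hr
k_e = ln2 / t½ = 0.693147 / 2.1 = 0.3301 hr^-1
Extrapolated tail: C_last / k_e = 2.12 / 0.3301 = 6.422
AUC_0→∞ = 149.03125 + 6.422 = 155.45325 µg/mL·hr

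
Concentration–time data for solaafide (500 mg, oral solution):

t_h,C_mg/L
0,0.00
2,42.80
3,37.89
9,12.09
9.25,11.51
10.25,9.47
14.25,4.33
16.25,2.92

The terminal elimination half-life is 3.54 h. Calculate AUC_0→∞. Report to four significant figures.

AUC = 296.3 mg/L·h

Trapezoidal AUC_0→16.25:
  [0→2]: (0.00+42.80)/2 × 2 = 42.8
  [2→3]: (42.80+37.89)/2 × 1 = 40.345
  [3→9]: (37.89+12.09)/2 × 6 = 149.94
  [9→9.25]: (12.09+11.51)/2 × 0.25 = 2.95
  [9.25→10.25]: (11.51+9.47)/2 × 1 = 10.49
  [10.25→14.25]: (9.47+4.33)/2 × 4 = 27.6
  [14.25→16.25]: (4.33+2.92)/2 × 2 = 7.25
  Sum = 281.375 mg/L·h
k_e = ln2 / t½ = 0.693147 / 3.54 = 0.1958 h^-1
Extrapolated tail: C_last / k_e = 2.92 / 0.1958 = 14.913
AUC_0→∞ = 281.375 + 14.913 = 296.288 mg/L·h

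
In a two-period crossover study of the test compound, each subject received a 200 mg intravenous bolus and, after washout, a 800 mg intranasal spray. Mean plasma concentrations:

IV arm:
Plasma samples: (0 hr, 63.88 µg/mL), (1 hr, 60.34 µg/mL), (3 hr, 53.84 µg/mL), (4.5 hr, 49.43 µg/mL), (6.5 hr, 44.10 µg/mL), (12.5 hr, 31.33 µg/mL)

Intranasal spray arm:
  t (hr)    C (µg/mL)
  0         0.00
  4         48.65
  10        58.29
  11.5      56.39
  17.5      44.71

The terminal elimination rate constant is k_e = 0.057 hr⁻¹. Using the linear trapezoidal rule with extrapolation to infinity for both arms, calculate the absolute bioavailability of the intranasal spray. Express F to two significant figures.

F = 0.35

Trapezoidal AUC_0→12.5 (IV):
  [0→1]: (63.88+60.34)/2 × 1 = 62.11
  [1→3]: (60.34+53.84)/2 × 2 = 114.18
  [3→4.5]: (53.84+49.43)/2 × 1.5 = 77.4525
  [4.5→6.5]: (49.43+44.10)/2 × 2 = 93.53
  [6.5→12.5]: (44.10+31.33)/2 × 6 = 226.29
  Sum = 573.5625 µg/mL·hr
IV tail: 31.33/0.057 = 549.649; AUC_iv,0→∞ = 573.5625 + 549.649 = 1123.2115 µg/mL·hr
Trapezoidal AUC_0→17.5 (intranasal spray):
  [0→4]: (0.00+48.65)/2 × 4 = 97.3
  [4→10]: (48.65+58.29)/2 × 6 = 320.82
  [10→11.5]: (58.29+56.39)/2 × 1.5 = 86.01
  [11.5→17.5]: (56.39+44.71)/2 × 6 = 303.3
  Sum = 807.43 µg/mL·hr
intranasal spray tail: 44.71/0.057 = 784.386; AUC_ev,0→∞ = 807.43 + 784.386 = 1591.816 µg/mL·hr
F = (AUC_ev/D_ev)/(AUC_iv/D_iv) = (1591.816/800)/(1123.2115/200) = 1.98977/5.6160575 = 0.3543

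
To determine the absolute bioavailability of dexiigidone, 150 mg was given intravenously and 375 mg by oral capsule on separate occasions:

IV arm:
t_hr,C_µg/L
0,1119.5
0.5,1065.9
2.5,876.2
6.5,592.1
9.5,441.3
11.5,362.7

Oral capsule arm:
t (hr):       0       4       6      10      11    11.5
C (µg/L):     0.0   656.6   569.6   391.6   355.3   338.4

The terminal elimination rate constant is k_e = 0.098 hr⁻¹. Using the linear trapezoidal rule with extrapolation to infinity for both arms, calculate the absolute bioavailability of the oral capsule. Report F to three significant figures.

F = 0.295

Trapezoidal AUC_0→11.5 (IV):
  [0→0.5]: (1119.5+1065.9)/2 × 0.5 = 546.35
  [0.5→2.5]: (1065.9+876.2)/2 × 2 = 1942.1
  [2.5→6.5]: (876.2+592.1)/2 × 4 = 2936.6
  [6.5→9.5]: (592.1+441.3)/2 × 3 = 1550.1
  [9.5→11.5]: (441.3+362.7)/2 × 2 = 804.0
  Sum = 7779.15 µg/L·hr
IV tail: 362.7/0.098 = 3701.020; AUC_iv,0→∞ = 7779.15 + 3701.020 = 11480.17 µg/L·hr
Trapezoidal AUC_0→11.5 (oral capsule):
  [0→4]: (0.0+656.6)/2 × 4 = 1313.2
  [4→6]: (656.6+569.6)/2 × 2 = 1226.2
  [6→10]: (569.6+391.6)/2 × 4 = 1922.4
  [10→11]: (391.6+355.3)/2 × 1 = 373.45
  [11→11.5]: (355.3+338.4)/2 × 0.5 = 173.425
  Sum = 5008.675 µg/L·hr
oral capsule tail: 338.4/0.098 = 3453.061; AUC_ev,0→∞ = 5008.675 + 3453.061 = 8461.736 µg/L·hr
F = (AUC_ev/D_ev)/(AUC_iv/D_iv) = (8461.736/375)/(11480.17/150) = 22.5646/76.5345 = 0.2948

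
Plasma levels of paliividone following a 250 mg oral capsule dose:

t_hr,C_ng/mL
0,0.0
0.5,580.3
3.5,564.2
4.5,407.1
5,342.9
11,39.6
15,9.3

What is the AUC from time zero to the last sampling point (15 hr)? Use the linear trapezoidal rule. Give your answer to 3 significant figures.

AUC = 3780 ng/mL·hr

Trapezoidal AUC_0→15:
  [0→0.5]: (0.0+580.3)/2 × 0.5 = 145.075
  [0.5→3.5]: (580.3+564.2)/2 × 3 = 1716.75
  [3.5→4.5]: (564.2+407.1)/2 × 1 = 485.65
  [4.5→5]: (407.1+342.9)/2 × 0.5 = 187.5
  [5→11]: (342.9+39.6)/2 × 6 = 1147.5
  [11→15]: (39.6+9.3)/2 × 4 = 97.8
  Sum = 3780.275 ng/mL·hr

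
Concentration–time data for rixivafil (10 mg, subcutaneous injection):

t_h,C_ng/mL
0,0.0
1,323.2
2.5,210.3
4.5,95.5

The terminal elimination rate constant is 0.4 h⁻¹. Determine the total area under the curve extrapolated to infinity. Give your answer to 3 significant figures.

AUC = 1110 ng/mL·h

Trapezoidal AUC_0→4.5:
  [0→1]: (0.0+323.2)/2 × 1 = 161.6
  [1→2.5]: (323.2+210.3)/2 × 1.5 = 400.125
  [2.5→4.5]: (210.3+95.5)/2 × 2 = 305.8
  Sum = 867.525 ng/mL·h
Extrapolated tail: C_last / k_e = 95.5 / 0.4 = 238.750
AUC_0→∞ = 867.525 + 238.750 = 1106.275 ng/mL·h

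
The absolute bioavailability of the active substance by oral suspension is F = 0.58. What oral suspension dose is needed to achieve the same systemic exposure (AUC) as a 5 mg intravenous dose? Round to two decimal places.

D_oral = 8.62 mg

For equal systemic exposure: F × D_ev = D_iv
D_ev = D_iv / F = 5 / 0.58 = 8.62069 mg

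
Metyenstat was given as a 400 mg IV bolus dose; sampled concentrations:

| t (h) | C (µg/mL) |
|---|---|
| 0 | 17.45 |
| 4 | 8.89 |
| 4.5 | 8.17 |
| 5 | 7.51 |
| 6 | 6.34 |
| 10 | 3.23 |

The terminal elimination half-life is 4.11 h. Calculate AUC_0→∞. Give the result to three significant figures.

AUC = 106 µg/mL·h

Trapezoidal AUC_0→10:
  [0→4]: (17.45+8.89)/2 × 4 = 52.68
  [4→4.5]: (8.89+8.17)/2 × 0.5 = 4.265
  [4.5→5]: (8.17+7.51)/2 × 0.5 = 3.92
  [5→6]: (7.51+6.34)/2 × 1 = 6.925
  [6→10]: (6.34+3.23)/2 × 4 = 19.14
  Sum = 86.93 µg/mL·h
k_e = ln2 / t½ = 0.693147 / 4.11 = 0.1686 h^-1
Extrapolated tail: C_last / k_e = 3.23 / 0.1686 = 19.158
AUC_0→∞ = 86.93 + 19.158 = 106.088 µg/mL·h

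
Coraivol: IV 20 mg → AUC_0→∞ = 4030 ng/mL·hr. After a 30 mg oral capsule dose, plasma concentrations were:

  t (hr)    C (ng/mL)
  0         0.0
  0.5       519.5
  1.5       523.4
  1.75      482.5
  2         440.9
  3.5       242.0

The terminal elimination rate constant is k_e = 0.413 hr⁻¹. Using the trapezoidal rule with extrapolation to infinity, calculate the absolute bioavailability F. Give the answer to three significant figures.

Trapezoidal AUC_0→3.5 (oral capsule):
  [0→0.5]: (0.0+519.5)/2 × 0.5 = 129.875
  [0.5→1.5]: (519.5+523.4)/2 × 1 = 521.45
  [1.5→1.75]: (523.4+482.5)/2 × 0.25 = 125.7375
  [1.75→2]: (482.5+440.9)/2 × 0.25 = 115.425
  [2→3.5]: (440.9+242.0)/2 × 1.5 = 512.175
  Sum = 1404.6625 ng/mL·hr
Tail: C_last/k_e = 242.0/0.413 = 585.956
AUC_0→∞ (oral capsule) = 1404.6625 + 585.956 = 1990.6185 ng/mL·hr
F = (AUC_ev/D_ev)/(AUC_iv/D_iv) = (1990.6185/30)/(4030/20) = 66.35395/201.5 = 0.3293

F = 0.329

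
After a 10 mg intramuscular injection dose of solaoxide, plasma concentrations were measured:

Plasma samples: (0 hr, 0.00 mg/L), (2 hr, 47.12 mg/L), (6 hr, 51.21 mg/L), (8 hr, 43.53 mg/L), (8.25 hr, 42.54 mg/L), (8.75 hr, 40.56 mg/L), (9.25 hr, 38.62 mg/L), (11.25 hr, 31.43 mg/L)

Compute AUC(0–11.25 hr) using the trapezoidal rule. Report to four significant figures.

AUC = 459.9 mg/L·hr

Trapezoidal AUC_0→11.25:
  [0→2]: (0.00+47.12)/2 × 2 = 47.12
  [2→6]: (47.12+51.21)/2 × 4 = 196.66
  [6→8]: (51.21+43.53)/2 × 2 = 94.74
  [8→8.25]: (43.53+42.54)/2 × 0.25 = 10.75875
  [8.25→8.75]: (42.54+40.56)/2 × 0.5 = 20.775
  [8.75→9.25]: (40.56+38.62)/2 × 0.5 = 19.795
  [9.25→11.25]: (38.62+31.43)/2 × 2 = 70.05
  Sum = 459.89875 mg/L·hr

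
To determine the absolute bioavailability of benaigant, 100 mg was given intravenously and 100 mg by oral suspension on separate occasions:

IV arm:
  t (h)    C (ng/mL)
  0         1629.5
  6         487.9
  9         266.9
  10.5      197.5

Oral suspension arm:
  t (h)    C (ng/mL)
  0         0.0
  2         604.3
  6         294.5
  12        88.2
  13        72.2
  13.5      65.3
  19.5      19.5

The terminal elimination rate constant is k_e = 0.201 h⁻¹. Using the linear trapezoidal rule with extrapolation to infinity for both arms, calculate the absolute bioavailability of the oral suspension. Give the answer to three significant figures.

Trapezoidal AUC_0→10.5 (IV):
  [0→6]: (1629.5+487.9)/2 × 6 = 6352.2
  [6→9]: (487.9+266.9)/2 × 3 = 1132.2
  [9→10.5]: (266.9+197.5)/2 × 1.5 = 348.3
  Sum = 7832.7 ng/mL·h
IV tail: 197.5/0.201 = 982.587; AUC_iv,0→∞ = 7832.7 + 982.587 = 8815.287 ng/mL·h
Trapezoidal AUC_0→19.5 (oral suspension):
  [0→2]: (0.0+604.3)/2 × 2 = 604.3
  [2→6]: (604.3+294.5)/2 × 4 = 1797.6
  [6→12]: (294.5+88.2)/2 × 6 = 1148.1
  [12→13]: (88.2+72.2)/2 × 1 = 80.2
  [13→13.5]: (72.2+65.3)/2 × 0.5 = 34.375
  [13.5→19.5]: (65.3+19.5)/2 × 6 = 254.4
  Sum = 3918.975 ng/mL·h
oral suspension tail: 19.5/0.201 = 97.015; AUC_ev,0→∞ = 3918.975 + 97.015 = 4015.99 ng/mL·h
F = (AUC_ev/D_ev)/(AUC_iv/D_iv) = (4015.99/100)/(8815.287/100) = 40.1599/88.15287 = 0.4556

F = 0.456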